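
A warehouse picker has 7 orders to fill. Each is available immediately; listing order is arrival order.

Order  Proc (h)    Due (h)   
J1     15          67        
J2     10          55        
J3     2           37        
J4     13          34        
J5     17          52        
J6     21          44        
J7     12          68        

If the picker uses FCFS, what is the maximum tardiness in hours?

FIFO (arrival order): J1 J2 J3 J4 J5 J6 J7.
J1: 0→15, due 67, tardiness 0
J2: 15→25, due 55, tardiness 0
J3: 25→27, due 37, tardiness 0
J4: 27→40, due 34, tardiness 6
J5: 40→57, due 52, tardiness 5
J6: 57→78, due 44, tardiness 34
J7: 78→90, due 68, tardiness 22
Maximum = 34.

34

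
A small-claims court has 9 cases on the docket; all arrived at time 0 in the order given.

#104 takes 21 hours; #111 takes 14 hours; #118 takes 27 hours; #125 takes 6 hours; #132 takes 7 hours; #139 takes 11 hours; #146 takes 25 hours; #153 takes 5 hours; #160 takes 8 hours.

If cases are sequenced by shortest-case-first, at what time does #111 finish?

SPT (increasing processing time): #153 #125 #132 #160 #139 #111 #104 #146 #118.
#153: 0→5
#125: 5→11
#132: 11→18
#160: 18→26
#139: 26→37
#111: 37→51

51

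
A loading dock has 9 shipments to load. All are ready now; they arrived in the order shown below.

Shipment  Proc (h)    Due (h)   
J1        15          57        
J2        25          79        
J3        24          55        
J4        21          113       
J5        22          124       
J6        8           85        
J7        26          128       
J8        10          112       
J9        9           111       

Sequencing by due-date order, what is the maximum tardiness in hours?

32

EDD (increasing due date): J3 J1 J2 J6 J9 J8 J4 J5 J7.
J3: 0→24, due 55, tardiness 0
J1: 24→39, due 57, tardiness 0
J2: 39→64, due 79, tardiness 0
J6: 64→72, due 85, tardiness 0
J9: 72→81, due 111, tardiness 0
J8: 81→91, due 112, tardiness 0
J4: 91→112, due 113, tardiness 0
J5: 112→134, due 124, tardiness 10
J7: 134→160, due 128, tardiness 32
Maximum = 32.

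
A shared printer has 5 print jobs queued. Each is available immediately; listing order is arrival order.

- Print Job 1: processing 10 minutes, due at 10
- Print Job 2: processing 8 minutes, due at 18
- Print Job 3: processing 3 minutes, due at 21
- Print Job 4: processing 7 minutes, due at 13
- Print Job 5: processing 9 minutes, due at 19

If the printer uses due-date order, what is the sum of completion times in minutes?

123

EDD (increasing due date): Print Job 1 Print Job 4 Print Job 2 Print Job 5 Print Job 3.
Print Job 1: 0→10
Print Job 4: 10→17
Print Job 2: 17→25
Print Job 5: 25→34
Print Job 3: 34→37
Sum = 10+17+25+34+37 = 123.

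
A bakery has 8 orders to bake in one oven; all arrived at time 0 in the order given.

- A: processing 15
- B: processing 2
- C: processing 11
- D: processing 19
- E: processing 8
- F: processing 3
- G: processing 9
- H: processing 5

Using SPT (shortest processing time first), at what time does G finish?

SPT (increasing processing time): B F H E G C A D.
B: 0→2
F: 2→5
H: 5→10
E: 10→18
G: 18→27

27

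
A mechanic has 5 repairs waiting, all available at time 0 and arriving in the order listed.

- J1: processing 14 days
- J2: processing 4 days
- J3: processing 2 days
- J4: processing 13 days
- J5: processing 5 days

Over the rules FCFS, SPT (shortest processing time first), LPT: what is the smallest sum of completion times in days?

81

FIFO (arrival order): J1 J2 J3 J4 J5.
J1: 0→14
J2: 14→18
J3: 18→20
J4: 20→33
J5: 33→38
Sum = 14+18+20+33+38 = 123.
SPT (increasing processing time): J3 J2 J5 J4 J1.
J3: 0→2
J2: 2→6
J5: 6→11
J4: 11→24
J1: 24→38
Sum = 2+6+11+24+38 = 81.
LPT (decreasing processing time): J1 J4 J5 J2 J3.
J1: 0→14
J4: 14→27
J5: 27→32
J2: 32→36
J3: 36→38
Sum = 14+27+32+36+38 = 147.
FIFO 123, SPT 81, LPT 147 → minimum 81.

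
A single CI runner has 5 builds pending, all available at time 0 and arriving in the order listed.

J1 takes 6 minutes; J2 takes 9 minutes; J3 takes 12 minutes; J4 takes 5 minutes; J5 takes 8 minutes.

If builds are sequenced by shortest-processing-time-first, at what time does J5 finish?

SPT (increasing processing time): J4 J1 J5 J2 J3.
J4: 0→5
J1: 5→11
J5: 11→19

19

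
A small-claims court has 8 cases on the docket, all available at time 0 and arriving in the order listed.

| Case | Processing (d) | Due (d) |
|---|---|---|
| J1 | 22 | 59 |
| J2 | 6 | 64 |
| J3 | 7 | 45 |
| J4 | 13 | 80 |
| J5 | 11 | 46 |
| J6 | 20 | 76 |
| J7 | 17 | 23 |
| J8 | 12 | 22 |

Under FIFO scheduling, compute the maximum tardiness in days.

FIFO (arrival order): J1 J2 J3 J4 J5 J6 J7 J8.
J1: 0→22, due 59, tardiness 0
J2: 22→28, due 64, tardiness 0
J3: 28→35, due 45, tardiness 0
J4: 35→48, due 80, tardiness 0
J5: 48→59, due 46, tardiness 13
J6: 59→79, due 76, tardiness 3
J7: 79→96, due 23, tardiness 73
J8: 96→108, due 22, tardiness 86
Maximum = 86.

86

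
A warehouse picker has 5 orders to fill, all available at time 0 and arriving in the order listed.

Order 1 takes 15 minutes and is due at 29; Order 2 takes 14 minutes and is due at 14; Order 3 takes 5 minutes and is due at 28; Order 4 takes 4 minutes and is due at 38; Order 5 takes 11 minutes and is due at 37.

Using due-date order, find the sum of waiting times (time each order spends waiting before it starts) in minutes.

EDD (increasing due date): Order 2 Order 3 Order 1 Order 5 Order 4.
Order 2: waits 0, runs 0→14
Order 3: waits 14, runs 14→19
Order 1: waits 19, runs 19→34
Order 5: waits 34, runs 34→45
Order 4: waits 45, runs 45→49
Sum = 0+14+19+34+45 = 112.

112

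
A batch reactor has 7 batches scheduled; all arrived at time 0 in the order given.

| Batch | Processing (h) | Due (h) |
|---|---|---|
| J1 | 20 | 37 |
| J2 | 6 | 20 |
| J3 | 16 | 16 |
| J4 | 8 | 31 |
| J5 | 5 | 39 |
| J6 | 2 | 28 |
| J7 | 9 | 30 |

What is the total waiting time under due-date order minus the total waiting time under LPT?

-80

EDD (increasing due date): J3 J2 J6 J7 J4 J1 J5.
J3: waits 0, runs 0→16
J2: waits 16, runs 16→22
J6: waits 22, runs 22→24
J7: waits 24, runs 24→33
J4: waits 33, runs 33→41
J1: waits 41, runs 41→61
J5: waits 61, runs 61→66
Sum = 0+16+22+24+33+41+61 = 197.
LPT (decreasing processing time): J1 J3 J7 J4 J2 J5 J6.
J1: waits 0, runs 0→20
J3: waits 20, runs 20→36
J7: waits 36, runs 36→45
J4: waits 45, runs 45→53
J2: waits 53, runs 53→59
J5: waits 59, runs 59→64
J6: waits 64, runs 64→66
Sum = 0+20+36+45+53+59+64 = 277.
Difference = 197 − 277 = -80.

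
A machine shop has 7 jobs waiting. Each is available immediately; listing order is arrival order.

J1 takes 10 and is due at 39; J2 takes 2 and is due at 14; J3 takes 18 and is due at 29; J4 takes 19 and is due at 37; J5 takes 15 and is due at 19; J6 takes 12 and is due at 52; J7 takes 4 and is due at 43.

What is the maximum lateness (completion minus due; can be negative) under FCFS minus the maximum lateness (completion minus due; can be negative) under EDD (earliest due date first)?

17

FIFO (arrival order): J1 J2 J3 J4 J5 J6 J7.
J1: 0→10, due 39, lateness -29
J2: 10→12, due 14, lateness -2
J3: 12→30, due 29, lateness 1
J4: 30→49, due 37, lateness 12
J5: 49→64, due 19, lateness 45
J6: 64→76, due 52, lateness 24
J7: 76→80, due 43, lateness 37
Maximum = 45.
EDD (increasing due date): J2 J5 J3 J4 J1 J7 J6.
J2: 0→2, due 14, lateness -12
J5: 2→17, due 19, lateness -2
J3: 17→35, due 29, lateness 6
J4: 35→54, due 37, lateness 17
J1: 54→64, due 39, lateness 25
J7: 64→68, due 43, lateness 25
J6: 68→80, due 52, lateness 28
Maximum = 28.
Difference = 45 − 28 = 17.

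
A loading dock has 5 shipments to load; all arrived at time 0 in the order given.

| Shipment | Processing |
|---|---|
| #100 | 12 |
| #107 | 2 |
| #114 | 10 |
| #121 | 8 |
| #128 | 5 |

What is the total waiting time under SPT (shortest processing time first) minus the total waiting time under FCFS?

SPT (increasing processing time): #107 #128 #121 #114 #100.
#107: waits 0, runs 0→2
#128: waits 2, runs 2→7
#121: waits 7, runs 7→15
#114: waits 15, runs 15→25
#100: waits 25, runs 25→37
Sum = 0+2+7+15+25 = 49.
FIFO (arrival order): #100 #107 #114 #121 #128.
#100: waits 0, runs 0→12
#107: waits 12, runs 12→14
#114: waits 14, runs 14→24
#121: waits 24, runs 24→32
#128: waits 32, runs 32→37
Sum = 0+12+14+24+32 = 82.
Difference = 49 − 82 = -33.

-33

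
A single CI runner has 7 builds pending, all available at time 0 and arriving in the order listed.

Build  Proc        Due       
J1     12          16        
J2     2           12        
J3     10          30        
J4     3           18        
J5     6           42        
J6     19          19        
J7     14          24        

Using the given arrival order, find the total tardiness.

FIFO (arrival order): J1 J2 J3 J4 J5 J6 J7.
J1: 0→12, due 16, tardiness 0
J2: 12→14, due 12, tardiness 2
J3: 14→24, due 30, tardiness 0
J4: 24→27, due 18, tardiness 9
J5: 27→33, due 42, tardiness 0
J6: 33→52, due 19, tardiness 33
J7: 52→66, due 24, tardiness 42
Sum = 0+2+0+9+0+33+42 = 86.

86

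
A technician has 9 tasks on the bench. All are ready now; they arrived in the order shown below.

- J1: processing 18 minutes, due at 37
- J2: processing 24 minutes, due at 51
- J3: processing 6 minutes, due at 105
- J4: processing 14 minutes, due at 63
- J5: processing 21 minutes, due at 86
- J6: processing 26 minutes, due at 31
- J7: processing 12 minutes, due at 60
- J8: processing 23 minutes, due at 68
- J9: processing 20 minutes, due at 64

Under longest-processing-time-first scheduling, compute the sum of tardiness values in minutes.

398

LPT (decreasing processing time): J6 J2 J8 J5 J9 J1 J4 J7 J3.
J6: 0→26, due 31, tardiness 0
J2: 26→50, due 51, tardiness 0
J8: 50→73, due 68, tardiness 5
J5: 73→94, due 86, tardiness 8
J9: 94→114, due 64, tardiness 50
J1: 114→132, due 37, tardiness 95
J4: 132→146, due 63, tardiness 83
J7: 146→158, due 60, tardiness 98
J3: 158→164, due 105, tardiness 59
Sum = 0+0+5+8+50+95+83+98+59 = 398.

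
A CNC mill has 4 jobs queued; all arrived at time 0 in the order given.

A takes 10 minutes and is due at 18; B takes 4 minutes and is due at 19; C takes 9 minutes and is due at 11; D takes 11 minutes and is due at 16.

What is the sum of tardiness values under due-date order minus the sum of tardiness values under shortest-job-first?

6

EDD (increasing due date): C D A B.
C: 0→9, due 11, tardiness 0
D: 9→20, due 16, tardiness 4
A: 20→30, due 18, tardiness 12
B: 30→34, due 19, tardiness 15
Sum = 0+4+12+15 = 31.
SPT (increasing processing time): B C A D.
B: 0→4, due 19, tardiness 0
C: 4→13, due 11, tardiness 2
A: 13→23, due 18, tardiness 5
D: 23→34, due 16, tardiness 18
Sum = 0+2+5+18 = 25.
Difference = 31 − 25 = 6.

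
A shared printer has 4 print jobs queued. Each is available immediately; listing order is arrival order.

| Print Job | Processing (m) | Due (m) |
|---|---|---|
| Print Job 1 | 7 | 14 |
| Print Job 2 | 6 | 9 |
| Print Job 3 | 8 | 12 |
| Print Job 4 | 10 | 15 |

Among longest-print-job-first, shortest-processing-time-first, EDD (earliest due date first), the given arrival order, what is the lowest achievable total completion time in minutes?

LPT (decreasing processing time): Print Job 4 Print Job 3 Print Job 1 Print Job 2.
Print Job 4: 0→10
Print Job 3: 10→18
Print Job 1: 18→25
Print Job 2: 25→31
Sum = 10+18+25+31 = 84.
SPT (increasing processing time): Print Job 2 Print Job 1 Print Job 3 Print Job 4.
Print Job 2: 0→6
Print Job 1: 6→13
Print Job 3: 13→21
Print Job 4: 21→31
Sum = 6+13+21+31 = 71.
EDD (increasing due date): Print Job 2 Print Job 3 Print Job 1 Print Job 4.
Print Job 2: 0→6
Print Job 3: 6→14
Print Job 1: 14→21
Print Job 4: 21→31
Sum = 6+14+21+31 = 72.
FIFO (arrival order): Print Job 1 Print Job 2 Print Job 3 Print Job 4.
Print Job 1: 0→7
Print Job 2: 7→13
Print Job 3: 13→21
Print Job 4: 21→31
Sum = 7+13+21+31 = 72.
LPT 84, SPT 71, EDD 72, FIFO 72 → minimum 71.

71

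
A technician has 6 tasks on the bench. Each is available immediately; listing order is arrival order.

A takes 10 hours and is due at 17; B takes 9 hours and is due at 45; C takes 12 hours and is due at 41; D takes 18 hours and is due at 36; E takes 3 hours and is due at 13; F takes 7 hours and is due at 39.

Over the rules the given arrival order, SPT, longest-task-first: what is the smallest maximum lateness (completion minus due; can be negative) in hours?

FIFO (arrival order): A B C D E F.
A: 0→10, due 17, lateness -7
B: 10→19, due 45, lateness -26
C: 19→31, due 41, lateness -10
D: 31→49, due 36, lateness 13
E: 49→52, due 13, lateness 39
F: 52→59, due 39, lateness 20
Maximum = 39.
SPT (increasing processing time): E F B A C D.
E: 0→3, due 13, lateness -10
F: 3→10, due 39, lateness -29
B: 10→19, due 45, lateness -26
A: 19→29, due 17, lateness 12
C: 29→41, due 41, lateness 0
D: 41→59, due 36, lateness 23
Maximum = 23.
LPT (decreasing processing time): D C A B F E.
D: 0→18, due 36, lateness -18
C: 18→30, due 41, lateness -11
A: 30→40, due 17, lateness 23
B: 40→49, due 45, lateness 4
F: 49→56, due 39, lateness 17
E: 56→59, due 13, lateness 46
Maximum = 46.
FIFO 39, SPT 23, LPT 46 → minimum 23.

23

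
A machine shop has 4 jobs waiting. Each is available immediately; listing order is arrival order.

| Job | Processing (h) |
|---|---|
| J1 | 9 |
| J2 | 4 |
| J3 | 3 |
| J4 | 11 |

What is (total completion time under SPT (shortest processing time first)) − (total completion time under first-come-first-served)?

SPT (increasing processing time): J3 J2 J1 J4.
J3: 0→3
J2: 3→7
J1: 7→16
J4: 16→27
Sum = 3+7+16+27 = 53.
FIFO (arrival order): J1 J2 J3 J4.
J1: 0→9
J2: 9→13
J3: 13→16
J4: 16→27
Sum = 9+13+16+27 = 65.
Difference = 53 − 65 = -12.

-12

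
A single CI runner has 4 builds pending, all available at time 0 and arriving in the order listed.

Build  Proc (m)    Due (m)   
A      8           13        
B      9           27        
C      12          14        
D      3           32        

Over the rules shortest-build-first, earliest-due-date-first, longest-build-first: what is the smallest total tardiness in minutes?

8

SPT (increasing processing time): D A B C.
D: 0→3, due 32, tardiness 0
A: 3→11, due 13, tardiness 0
B: 11→20, due 27, tardiness 0
C: 20→32, due 14, tardiness 18
Sum = 0+0+0+18 = 18.
EDD (increasing due date): A C B D.
A: 0→8, due 13, tardiness 0
C: 8→20, due 14, tardiness 6
B: 20→29, due 27, tardiness 2
D: 29→32, due 32, tardiness 0
Sum = 0+6+2+0 = 8.
LPT (decreasing processing time): C B A D.
C: 0→12, due 14, tardiness 0
B: 12→21, due 27, tardiness 0
A: 21→29, due 13, tardiness 16
D: 29→32, due 32, tardiness 0
Sum = 0+0+16+0 = 16.
SPT 18, EDD 8, LPT 16 → minimum 8.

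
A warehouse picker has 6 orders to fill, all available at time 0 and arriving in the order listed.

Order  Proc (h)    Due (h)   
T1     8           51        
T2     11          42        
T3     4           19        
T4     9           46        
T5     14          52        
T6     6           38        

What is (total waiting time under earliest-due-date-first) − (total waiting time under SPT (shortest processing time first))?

EDD (increasing due date): T3 T6 T2 T4 T1 T5.
T3: waits 0, runs 0→4
T6: waits 4, runs 4→10
T2: waits 10, runs 10→21
T4: waits 21, runs 21→30
T1: waits 30, runs 30→38
T5: waits 38, runs 38→52
Sum = 0+4+10+21+30+38 = 103.
SPT (increasing processing time): T3 T6 T1 T4 T2 T5.
T3: waits 0, runs 0→4
T6: waits 4, runs 4→10
T1: waits 10, runs 10→18
T4: waits 18, runs 18→27
T2: waits 27, runs 27→38
T5: waits 38, runs 38→52
Sum = 0+4+10+18+27+38 = 97.
Difference = 103 − 97 = 6.

6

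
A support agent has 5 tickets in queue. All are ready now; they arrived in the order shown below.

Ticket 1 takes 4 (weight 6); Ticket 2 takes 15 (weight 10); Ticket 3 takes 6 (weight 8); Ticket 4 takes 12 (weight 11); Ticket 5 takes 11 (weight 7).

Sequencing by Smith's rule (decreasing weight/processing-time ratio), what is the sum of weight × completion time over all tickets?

WSPT (decreasing weight/processing-time ratio): Ticket 1 Ticket 3 Ticket 4 Ticket 2 Ticket 5.
Ticket 1: finishes 4, weight 6, w·C = 24
Ticket 3: finishes 10, weight 8, w·C = 80
Ticket 4: finishes 22, weight 11, w·C = 242
Ticket 2: finishes 37, weight 10, w·C = 370
Ticket 5: finishes 48, weight 7, w·C = 336
Sum = 24+80+242+370+336 = 1052.

1052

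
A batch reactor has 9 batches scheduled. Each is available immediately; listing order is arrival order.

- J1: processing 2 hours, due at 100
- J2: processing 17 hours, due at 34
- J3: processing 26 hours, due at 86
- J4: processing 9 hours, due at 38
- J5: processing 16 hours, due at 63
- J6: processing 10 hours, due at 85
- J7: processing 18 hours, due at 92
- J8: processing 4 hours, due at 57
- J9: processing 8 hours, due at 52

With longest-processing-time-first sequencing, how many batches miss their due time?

7

LPT (decreasing processing time): J3 J7 J2 J5 J6 J4 J9 J8 J1.
J3: 0→26, due 86, tardiness 0
J7: 26→44, due 92, tardiness 0
J2: 44→61, due 34, tardiness 27
J5: 61→77, due 63, tardiness 14
J6: 77→87, due 85, tardiness 2
J4: 87→96, due 38, tardiness 58
J9: 96→104, due 52, tardiness 52
J8: 104→108, due 57, tardiness 51
J1: 108→110, due 100, tardiness 10
Late batches: 7.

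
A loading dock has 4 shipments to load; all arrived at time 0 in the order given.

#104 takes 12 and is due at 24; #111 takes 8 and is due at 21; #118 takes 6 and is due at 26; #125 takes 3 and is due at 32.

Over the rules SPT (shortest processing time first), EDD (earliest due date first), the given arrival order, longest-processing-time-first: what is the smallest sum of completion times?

58

SPT (increasing processing time): #125 #118 #111 #104.
#125: 0→3
#118: 3→9
#111: 9→17
#104: 17→29
Sum = 3+9+17+29 = 58.
EDD (increasing due date): #111 #104 #118 #125.
#111: 0→8
#104: 8→20
#118: 20→26
#125: 26→29
Sum = 8+20+26+29 = 83.
FIFO (arrival order): #104 #111 #118 #125.
#104: 0→12
#111: 12→20
#118: 20→26
#125: 26→29
Sum = 12+20+26+29 = 87.
LPT (decreasing processing time): #104 #111 #118 #125.
#104: 0→12
#111: 12→20
#118: 20→26
#125: 26→29
Sum = 12+20+26+29 = 87.
SPT 58, EDD 83, FIFO 87, LPT 87 → minimum 58.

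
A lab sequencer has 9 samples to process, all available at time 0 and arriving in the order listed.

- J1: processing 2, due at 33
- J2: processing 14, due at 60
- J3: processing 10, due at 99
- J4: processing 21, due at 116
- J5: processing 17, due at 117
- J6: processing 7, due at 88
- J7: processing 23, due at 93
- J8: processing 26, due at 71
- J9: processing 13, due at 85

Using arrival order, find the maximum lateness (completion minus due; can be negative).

49

FIFO (arrival order): J1 J2 J3 J4 J5 J6 J7 J8 J9.
J1: 0→2, due 33, lateness -31
J2: 2→16, due 60, lateness -44
J3: 16→26, due 99, lateness -73
J4: 26→47, due 116, lateness -69
J5: 47→64, due 117, lateness -53
J6: 64→71, due 88, lateness -17
J7: 71→94, due 93, lateness 1
J8: 94→120, due 71, lateness 49
J9: 120→133, due 85, lateness 48
Maximum = 49.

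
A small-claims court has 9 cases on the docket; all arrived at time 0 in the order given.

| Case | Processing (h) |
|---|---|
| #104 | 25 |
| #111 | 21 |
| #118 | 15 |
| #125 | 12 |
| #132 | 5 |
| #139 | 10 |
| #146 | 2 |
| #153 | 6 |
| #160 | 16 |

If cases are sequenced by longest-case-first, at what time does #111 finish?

LPT (decreasing processing time): #104 #111 #160 #118 #125 #139 #153 #132 #146.
#104: 0→25
#111: 25→46

46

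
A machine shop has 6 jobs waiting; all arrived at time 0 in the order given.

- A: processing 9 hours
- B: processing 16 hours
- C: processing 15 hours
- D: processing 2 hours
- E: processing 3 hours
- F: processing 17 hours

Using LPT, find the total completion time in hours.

LPT (decreasing processing time): F B C A E D.
F: 0→17
B: 17→33
C: 33→48
A: 48→57
E: 57→60
D: 60→62
Sum = 17+33+48+57+60+62 = 277.

277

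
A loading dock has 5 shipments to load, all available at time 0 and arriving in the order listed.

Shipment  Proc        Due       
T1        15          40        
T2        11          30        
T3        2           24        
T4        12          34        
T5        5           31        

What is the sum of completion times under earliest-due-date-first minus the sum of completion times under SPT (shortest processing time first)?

6

EDD (increasing due date): T3 T2 T5 T4 T1.
T3: 0→2
T2: 2→13
T5: 13→18
T4: 18→30
T1: 30→45
Sum = 2+13+18+30+45 = 108.
SPT (increasing processing time): T3 T5 T2 T4 T1.
T3: 0→2
T5: 2→7
T2: 7→18
T4: 18→30
T1: 30→45
Sum = 2+7+18+30+45 = 102.
Difference = 108 − 102 = 6.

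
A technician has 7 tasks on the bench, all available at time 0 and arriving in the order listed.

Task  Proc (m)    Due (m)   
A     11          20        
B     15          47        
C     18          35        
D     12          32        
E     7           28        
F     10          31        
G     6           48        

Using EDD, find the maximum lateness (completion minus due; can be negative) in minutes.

EDD (increasing due date): A E F D C B G.
A: 0→11, due 20, lateness -9
E: 11→18, due 28, lateness -10
F: 18→28, due 31, lateness -3
D: 28→40, due 32, lateness 8
C: 40→58, due 35, lateness 23
B: 58→73, due 47, lateness 26
G: 73→79, due 48, lateness 31
Maximum = 31.

31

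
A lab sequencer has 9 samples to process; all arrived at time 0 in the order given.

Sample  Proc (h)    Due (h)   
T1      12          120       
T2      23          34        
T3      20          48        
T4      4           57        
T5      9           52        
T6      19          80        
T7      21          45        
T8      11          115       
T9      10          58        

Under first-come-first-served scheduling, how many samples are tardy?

8

FIFO (arrival order): T1 T2 T3 T4 T5 T6 T7 T8 T9.
T1: 0→12, due 120, tardiness 0
T2: 12→35, due 34, tardiness 1
T3: 35→55, due 48, tardiness 7
T4: 55→59, due 57, tardiness 2
T5: 59→68, due 52, tardiness 16
T6: 68→87, due 80, tardiness 7
T7: 87→108, due 45, tardiness 63
T8: 108→119, due 115, tardiness 4
T9: 119→129, due 58, tardiness 71
Late samples: 8.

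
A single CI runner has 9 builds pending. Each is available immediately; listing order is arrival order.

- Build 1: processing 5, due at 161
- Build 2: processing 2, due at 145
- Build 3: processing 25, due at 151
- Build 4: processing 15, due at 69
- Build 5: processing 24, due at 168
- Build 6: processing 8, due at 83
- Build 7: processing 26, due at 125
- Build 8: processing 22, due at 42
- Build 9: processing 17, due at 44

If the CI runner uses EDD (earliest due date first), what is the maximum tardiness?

EDD (increasing due date): Build 8 Build 9 Build 4 Build 6 Build 7 Build 2 Build 3 Build 1 Build 5.
Build 8: 0→22, due 42, tardiness 0
Build 9: 22→39, due 44, tardiness 0
Build 4: 39→54, due 69, tardiness 0
Build 6: 54→62, due 83, tardiness 0
Build 7: 62→88, due 125, tardiness 0
Build 2: 88→90, due 145, tardiness 0
Build 3: 90→115, due 151, tardiness 0
Build 1: 115→120, due 161, tardiness 0
Build 5: 120→144, due 168, tardiness 0
Maximum = 0.

0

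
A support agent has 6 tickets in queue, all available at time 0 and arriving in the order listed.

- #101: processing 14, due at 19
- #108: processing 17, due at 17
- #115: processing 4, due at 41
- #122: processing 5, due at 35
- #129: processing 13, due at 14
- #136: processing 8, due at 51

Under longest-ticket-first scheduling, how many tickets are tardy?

5

LPT (decreasing processing time): #108 #101 #129 #136 #122 #115.
#108: 0→17, due 17, tardiness 0
#101: 17→31, due 19, tardiness 12
#129: 31→44, due 14, tardiness 30
#136: 44→52, due 51, tardiness 1
#122: 52→57, due 35, tardiness 22
#115: 57→61, due 41, tardiness 20
Late tickets: 5.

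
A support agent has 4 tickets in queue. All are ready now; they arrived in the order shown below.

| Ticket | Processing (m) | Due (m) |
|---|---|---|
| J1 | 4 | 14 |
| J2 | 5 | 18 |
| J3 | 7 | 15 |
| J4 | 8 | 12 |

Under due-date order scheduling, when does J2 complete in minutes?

24

EDD (increasing due date): J4 J1 J3 J2.
J4: 0→8
J1: 8→12
J3: 12→19
J2: 19→24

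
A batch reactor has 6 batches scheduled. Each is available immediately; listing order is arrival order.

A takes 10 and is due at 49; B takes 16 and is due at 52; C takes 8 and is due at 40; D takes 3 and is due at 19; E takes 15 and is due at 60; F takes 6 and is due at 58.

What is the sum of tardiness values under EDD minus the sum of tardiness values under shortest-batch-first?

-6

EDD (increasing due date): D C A B F E.
D: 0→3, due 19, tardiness 0
C: 3→11, due 40, tardiness 0
A: 11→21, due 49, tardiness 0
B: 21→37, due 52, tardiness 0
F: 37→43, due 58, tardiness 0
E: 43→58, due 60, tardiness 0
Sum = 0+0+0+0+0+0 = 0.
SPT (increasing processing time): D F C A E B.
D: 0→3, due 19, tardiness 0
F: 3→9, due 58, tardiness 0
C: 9→17, due 40, tardiness 0
A: 17→27, due 49, tardiness 0
E: 27→42, due 60, tardiness 0
B: 42→58, due 52, tardiness 6
Sum = 0+0+0+0+0+6 = 6.
Difference = 0 − 6 = -6.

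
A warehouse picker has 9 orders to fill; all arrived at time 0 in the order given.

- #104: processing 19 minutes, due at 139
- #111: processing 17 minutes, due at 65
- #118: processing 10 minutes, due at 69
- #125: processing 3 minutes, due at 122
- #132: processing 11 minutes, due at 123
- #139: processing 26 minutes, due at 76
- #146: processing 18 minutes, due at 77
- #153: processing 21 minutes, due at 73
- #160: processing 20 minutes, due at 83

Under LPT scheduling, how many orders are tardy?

LPT (decreasing processing time): #139 #153 #160 #104 #146 #111 #132 #118 #125.
#139: 0→26, due 76, tardiness 0
#153: 26→47, due 73, tardiness 0
#160: 47→67, due 83, tardiness 0
#104: 67→86, due 139, tardiness 0
#146: 86→104, due 77, tardiness 27
#111: 104→121, due 65, tardiness 56
#132: 121→132, due 123, tardiness 9
#118: 132→142, due 69, tardiness 73
#125: 142→145, due 122, tardiness 23
Late orders: 5.

5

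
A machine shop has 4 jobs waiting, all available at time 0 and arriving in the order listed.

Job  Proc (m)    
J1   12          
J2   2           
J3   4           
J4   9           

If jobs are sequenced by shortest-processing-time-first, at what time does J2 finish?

2

SPT (increasing processing time): J2 J3 J4 J1.
J2: 0→2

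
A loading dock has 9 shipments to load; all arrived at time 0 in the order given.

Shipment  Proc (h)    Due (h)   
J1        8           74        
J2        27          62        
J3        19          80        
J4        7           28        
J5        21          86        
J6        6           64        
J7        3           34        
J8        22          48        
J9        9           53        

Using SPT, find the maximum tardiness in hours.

60

SPT (increasing processing time): J7 J6 J4 J1 J9 J3 J5 J8 J2.
J7: 0→3, due 34, tardiness 0
J6: 3→9, due 64, tardiness 0
J4: 9→16, due 28, tardiness 0
J1: 16→24, due 74, tardiness 0
J9: 24→33, due 53, tardiness 0
J3: 33→52, due 80, tardiness 0
J5: 52→73, due 86, tardiness 0
J8: 73→95, due 48, tardiness 47
J2: 95→122, due 62, tardiness 60
Maximum = 60.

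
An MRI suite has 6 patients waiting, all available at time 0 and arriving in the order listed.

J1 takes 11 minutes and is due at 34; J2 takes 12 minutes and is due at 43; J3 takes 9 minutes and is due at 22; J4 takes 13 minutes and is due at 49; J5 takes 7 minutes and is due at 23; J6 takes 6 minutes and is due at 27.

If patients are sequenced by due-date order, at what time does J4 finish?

58

EDD (increasing due date): J3 J5 J6 J1 J2 J4.
J3: 0→9
J5: 9→16
J6: 16→22
J1: 22→33
J2: 33→45
J4: 45→58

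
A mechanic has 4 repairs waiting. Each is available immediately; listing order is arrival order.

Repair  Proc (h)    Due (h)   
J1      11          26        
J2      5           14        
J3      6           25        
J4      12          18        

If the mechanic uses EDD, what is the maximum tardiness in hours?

EDD (increasing due date): J2 J4 J3 J1.
J2: 0→5, due 14, tardiness 0
J4: 5→17, due 18, tardiness 0
J3: 17→23, due 25, tardiness 0
J1: 23→34, due 26, tardiness 8
Maximum = 8.

8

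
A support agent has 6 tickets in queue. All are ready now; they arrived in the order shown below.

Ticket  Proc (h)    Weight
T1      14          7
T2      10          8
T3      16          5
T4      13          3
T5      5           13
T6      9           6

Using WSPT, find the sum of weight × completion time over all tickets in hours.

1066

WSPT (decreasing weight/processing-time ratio): T5 T2 T6 T1 T3 T4.
T5: finishes 5, weight 13, w·C = 65
T2: finishes 15, weight 8, w·C = 120
T6: finishes 24, weight 6, w·C = 144
T1: finishes 38, weight 7, w·C = 266
T3: finishes 54, weight 5, w·C = 270
T4: finishes 67, weight 3, w·C = 201
Sum = 65+120+144+266+270+201 = 1066.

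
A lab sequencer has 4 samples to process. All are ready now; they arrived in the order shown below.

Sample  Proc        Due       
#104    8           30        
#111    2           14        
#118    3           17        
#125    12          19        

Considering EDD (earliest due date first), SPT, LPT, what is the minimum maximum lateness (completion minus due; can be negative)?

-2

EDD (increasing due date): #111 #118 #125 #104.
#111: 0→2, due 14, lateness -12
#118: 2→5, due 17, lateness -12
#125: 5→17, due 19, lateness -2
#104: 17→25, due 30, lateness -5
Maximum = -2.
SPT (increasing processing time): #111 #118 #104 #125.
#111: 0→2, due 14, lateness -12
#118: 2→5, due 17, lateness -12
#104: 5→13, due 30, lateness -17
#125: 13→25, due 19, lateness 6
Maximum = 6.
LPT (decreasing processing time): #125 #104 #118 #111.
#125: 0→12, due 19, lateness -7
#104: 12→20, due 30, lateness -10
#118: 20→23, due 17, lateness 6
#111: 23→25, due 14, lateness 11
Maximum = 11.
EDD -2, SPT 6, LPT 11 → minimum -2.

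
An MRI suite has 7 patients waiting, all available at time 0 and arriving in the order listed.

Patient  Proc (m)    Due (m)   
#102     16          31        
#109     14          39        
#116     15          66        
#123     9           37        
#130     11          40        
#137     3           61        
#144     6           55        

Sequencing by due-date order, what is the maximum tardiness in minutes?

EDD (increasing due date): #102 #123 #109 #130 #144 #137 #116.
#102: 0→16, due 31, tardiness 0
#123: 16→25, due 37, tardiness 0
#109: 25→39, due 39, tardiness 0
#130: 39→50, due 40, tardiness 10
#144: 50→56, due 55, tardiness 1
#137: 56→59, due 61, tardiness 0
#116: 59→74, due 66, tardiness 8
Maximum = 10.

10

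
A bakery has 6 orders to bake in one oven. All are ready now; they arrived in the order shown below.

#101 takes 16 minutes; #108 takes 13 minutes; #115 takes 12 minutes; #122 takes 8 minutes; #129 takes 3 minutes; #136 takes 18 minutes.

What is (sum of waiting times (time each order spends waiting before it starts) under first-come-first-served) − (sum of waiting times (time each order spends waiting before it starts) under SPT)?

62

FIFO (arrival order): #101 #108 #115 #122 #129 #136.
#101: waits 0, runs 0→16
#108: waits 16, runs 16→29
#115: waits 29, runs 29→41
#122: waits 41, runs 41→49
#129: waits 49, runs 49→52
#136: waits 52, runs 52→70
Sum = 0+16+29+41+49+52 = 187.
SPT (increasing processing time): #129 #122 #115 #108 #101 #136.
#129: waits 0, runs 0→3
#122: waits 3, runs 3→11
#115: waits 11, runs 11→23
#108: waits 23, runs 23→36
#101: waits 36, runs 36→52
#136: waits 52, runs 52→70
Sum = 0+3+11+23+36+52 = 125.
Difference = 187 − 125 = 62.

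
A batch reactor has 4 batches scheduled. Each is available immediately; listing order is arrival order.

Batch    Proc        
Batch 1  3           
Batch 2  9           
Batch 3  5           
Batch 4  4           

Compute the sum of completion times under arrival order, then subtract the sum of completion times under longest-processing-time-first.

FIFO (arrival order): Batch 1 Batch 2 Batch 3 Batch 4.
Batch 1: 0→3
Batch 2: 3→12
Batch 3: 12→17
Batch 4: 17→21
Sum = 3+12+17+21 = 53.
LPT (decreasing processing time): Batch 2 Batch 3 Batch 4 Batch 1.
Batch 2: 0→9
Batch 3: 9→14
Batch 4: 14→18
Batch 1: 18→21
Sum = 9+14+18+21 = 62.
Difference = 53 − 62 = -9.

-9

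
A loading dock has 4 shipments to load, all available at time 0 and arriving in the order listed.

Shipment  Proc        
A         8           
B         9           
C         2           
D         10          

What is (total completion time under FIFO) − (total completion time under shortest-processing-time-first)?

FIFO (arrival order): A B C D.
A: 0→8
B: 8→17
C: 17→19
D: 19→29
Sum = 8+17+19+29 = 73.
SPT (increasing processing time): C A B D.
C: 0→2
A: 2→10
B: 10→19
D: 19→29
Sum = 2+10+19+29 = 60.
Difference = 73 − 60 = 13.

13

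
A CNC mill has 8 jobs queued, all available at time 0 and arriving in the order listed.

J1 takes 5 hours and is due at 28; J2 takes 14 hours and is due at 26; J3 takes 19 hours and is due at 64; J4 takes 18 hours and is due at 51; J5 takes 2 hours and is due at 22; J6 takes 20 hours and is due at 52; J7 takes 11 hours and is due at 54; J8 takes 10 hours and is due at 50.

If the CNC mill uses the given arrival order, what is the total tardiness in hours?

FIFO (arrival order): J1 J2 J3 J4 J5 J6 J7 J8.
J1: 0→5, due 28, tardiness 0
J2: 5→19, due 26, tardiness 0
J3: 19→38, due 64, tardiness 0
J4: 38→56, due 51, tardiness 5
J5: 56→58, due 22, tardiness 36
J6: 58→78, due 52, tardiness 26
J7: 78→89, due 54, tardiness 35
J8: 89→99, due 50, tardiness 49
Sum = 0+0+0+5+36+26+35+49 = 151.

151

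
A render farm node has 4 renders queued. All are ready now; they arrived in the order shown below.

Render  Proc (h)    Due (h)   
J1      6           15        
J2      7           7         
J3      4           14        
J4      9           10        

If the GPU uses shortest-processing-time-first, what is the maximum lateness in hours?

SPT (increasing processing time): J3 J1 J2 J4.
J3: 0→4, due 14, lateness -10
J1: 4→10, due 15, lateness -5
J2: 10→17, due 7, lateness 10
J4: 17→26, due 10, lateness 16
Maximum = 16.

16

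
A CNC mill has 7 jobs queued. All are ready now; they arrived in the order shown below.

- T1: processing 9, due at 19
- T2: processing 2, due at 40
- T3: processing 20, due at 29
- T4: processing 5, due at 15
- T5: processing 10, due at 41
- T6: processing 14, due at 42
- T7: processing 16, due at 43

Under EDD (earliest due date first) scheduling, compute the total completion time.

EDD (increasing due date): T4 T1 T3 T2 T5 T6 T7.
T4: 0→5
T1: 5→14
T3: 14→34
T2: 34→36
T5: 36→46
T6: 46→60
T7: 60→76
Sum = 5+14+34+36+46+60+76 = 271.

271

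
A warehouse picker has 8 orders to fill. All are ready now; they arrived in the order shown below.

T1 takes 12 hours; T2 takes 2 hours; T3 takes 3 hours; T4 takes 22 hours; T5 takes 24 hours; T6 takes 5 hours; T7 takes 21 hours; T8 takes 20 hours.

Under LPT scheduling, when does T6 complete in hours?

LPT (decreasing processing time): T5 T4 T7 T8 T1 T6 T3 T2.
T5: 0→24
T4: 24→46
T7: 46→67
T8: 67→87
T1: 87→99
T6: 99→104

104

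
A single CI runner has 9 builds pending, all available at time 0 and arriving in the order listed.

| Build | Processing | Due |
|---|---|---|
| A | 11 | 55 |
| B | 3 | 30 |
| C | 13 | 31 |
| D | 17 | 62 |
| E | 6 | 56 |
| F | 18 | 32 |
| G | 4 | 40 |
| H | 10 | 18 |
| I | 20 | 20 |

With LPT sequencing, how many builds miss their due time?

7

LPT (decreasing processing time): I F D C A H E G B.
I: 0→20, due 20, tardiness 0
F: 20→38, due 32, tardiness 6
D: 38→55, due 62, tardiness 0
C: 55→68, due 31, tardiness 37
A: 68→79, due 55, tardiness 24
H: 79→89, due 18, tardiness 71
E: 89→95, due 56, tardiness 39
G: 95→99, due 40, tardiness 59
B: 99→102, due 30, tardiness 72
Late builds: 7.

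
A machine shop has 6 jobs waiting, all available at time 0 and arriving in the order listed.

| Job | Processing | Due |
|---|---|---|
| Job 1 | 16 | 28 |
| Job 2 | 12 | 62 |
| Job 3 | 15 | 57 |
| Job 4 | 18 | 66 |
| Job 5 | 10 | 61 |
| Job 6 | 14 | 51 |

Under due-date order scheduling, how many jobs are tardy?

EDD (increasing due date): Job 1 Job 6 Job 3 Job 5 Job 2 Job 4.
Job 1: 0→16, due 28, tardiness 0
Job 6: 16→30, due 51, tardiness 0
Job 3: 30→45, due 57, tardiness 0
Job 5: 45→55, due 61, tardiness 0
Job 2: 55→67, due 62, tardiness 5
Job 4: 67→85, due 66, tardiness 19
Late jobs: 2.

2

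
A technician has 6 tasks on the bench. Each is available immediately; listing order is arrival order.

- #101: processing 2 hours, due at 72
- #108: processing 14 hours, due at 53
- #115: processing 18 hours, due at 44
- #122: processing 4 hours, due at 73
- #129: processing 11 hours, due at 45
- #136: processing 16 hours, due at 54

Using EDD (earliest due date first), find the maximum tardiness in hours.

5

EDD (increasing due date): #115 #129 #108 #136 #101 #122.
#115: 0→18, due 44, tardiness 0
#129: 18→29, due 45, tardiness 0
#108: 29→43, due 53, tardiness 0
#136: 43→59, due 54, tardiness 5
#101: 59→61, due 72, tardiness 0
#122: 61→65, due 73, tardiness 0
Maximum = 5.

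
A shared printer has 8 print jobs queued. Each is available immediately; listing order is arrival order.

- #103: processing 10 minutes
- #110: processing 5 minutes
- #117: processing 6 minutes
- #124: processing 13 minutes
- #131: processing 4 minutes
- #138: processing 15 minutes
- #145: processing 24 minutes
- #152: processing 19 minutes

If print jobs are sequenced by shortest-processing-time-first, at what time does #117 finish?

15

SPT (increasing processing time): #131 #110 #117 #103 #124 #138 #152 #145.
#131: 0→4
#110: 4→9
#117: 9→15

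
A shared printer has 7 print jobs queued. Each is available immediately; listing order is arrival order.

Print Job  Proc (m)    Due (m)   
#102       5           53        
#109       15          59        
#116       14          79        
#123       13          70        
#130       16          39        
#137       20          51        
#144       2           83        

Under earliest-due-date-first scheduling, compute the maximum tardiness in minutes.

EDD (increasing due date): #130 #137 #102 #109 #123 #116 #144.
#130: 0→16, due 39, tardiness 0
#137: 16→36, due 51, tardiness 0
#102: 36→41, due 53, tardiness 0
#109: 41→56, due 59, tardiness 0
#123: 56→69, due 70, tardiness 0
#116: 69→83, due 79, tardiness 4
#144: 83→85, due 83, tardiness 2
Maximum = 4.

4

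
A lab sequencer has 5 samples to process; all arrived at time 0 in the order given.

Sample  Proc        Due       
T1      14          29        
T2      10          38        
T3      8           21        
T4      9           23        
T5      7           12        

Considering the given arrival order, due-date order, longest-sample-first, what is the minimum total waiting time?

FIFO (arrival order): T1 T2 T3 T4 T5.
T1: waits 0, runs 0→14
T2: waits 14, runs 14→24
T3: waits 24, runs 24→32
T4: waits 32, runs 32→41
T5: waits 41, runs 41→48
Sum = 0+14+24+32+41 = 111.
EDD (increasing due date): T5 T3 T4 T1 T2.
T5: waits 0, runs 0→7
T3: waits 7, runs 7→15
T4: waits 15, runs 15→24
T1: waits 24, runs 24→38
T2: waits 38, runs 38→48
Sum = 0+7+15+24+38 = 84.
LPT (decreasing processing time): T1 T2 T4 T3 T5.
T1: waits 0, runs 0→14
T2: waits 14, runs 14→24
T4: waits 24, runs 24→33
T3: waits 33, runs 33→41
T5: waits 41, runs 41→48
Sum = 0+14+24+33+41 = 112.
FIFO 111, EDD 84, LPT 112 → minimum 84.

84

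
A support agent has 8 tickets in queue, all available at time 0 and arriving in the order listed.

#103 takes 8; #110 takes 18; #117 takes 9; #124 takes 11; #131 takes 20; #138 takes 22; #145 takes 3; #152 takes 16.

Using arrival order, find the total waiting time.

360

FIFO (arrival order): #103 #110 #117 #124 #131 #138 #145 #152.
#103: waits 0, runs 0→8
#110: waits 8, runs 8→26
#117: waits 26, runs 26→35
#124: waits 35, runs 35→46
#131: waits 46, runs 46→66
#138: waits 66, runs 66→88
#145: waits 88, runs 88→91
#152: waits 91, runs 91→107
Sum = 0+8+26+35+46+66+88+91 = 360.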